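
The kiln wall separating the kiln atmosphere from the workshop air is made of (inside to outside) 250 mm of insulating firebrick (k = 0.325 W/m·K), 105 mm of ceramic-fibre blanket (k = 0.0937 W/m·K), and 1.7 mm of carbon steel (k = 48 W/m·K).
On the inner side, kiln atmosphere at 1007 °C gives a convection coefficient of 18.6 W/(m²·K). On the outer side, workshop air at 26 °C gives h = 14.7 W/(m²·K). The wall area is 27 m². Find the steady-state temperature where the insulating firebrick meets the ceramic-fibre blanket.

Model the wall as resistances in series:
R_inner film = 1/(h_i·A) = 1/(18.6×27) = 0.001991 K/W
R_insulating firebrick = L/(kA) = 0.25/(0.325×27) = 0.02849 K/W
R_ceramic-fibre blanket = L/(kA) = 0.105/(0.0937×27) = 0.0415 K/W
R_carbon steel = L/(kA) = 0.0017/(48×27) = 1.312×10^-6 K/W
R_outer film = 1/(h_o·A) = 1/(14.7×27) = 0.00252 K/W
R_total = 0.07451 K/W;  Q = ΔT/R_total = 981/0.07451 = 13170 W
T_interface = T_inner − Q·ΣR(inner→interface) = 1007 − 13200×0.03048

T ≈ 606 °C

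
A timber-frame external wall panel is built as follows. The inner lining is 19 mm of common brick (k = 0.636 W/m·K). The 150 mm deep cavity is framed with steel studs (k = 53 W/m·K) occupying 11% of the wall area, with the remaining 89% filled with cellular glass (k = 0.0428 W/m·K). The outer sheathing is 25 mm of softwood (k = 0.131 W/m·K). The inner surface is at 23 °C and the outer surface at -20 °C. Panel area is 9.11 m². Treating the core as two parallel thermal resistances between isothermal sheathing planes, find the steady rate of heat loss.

Q ≈ 1590 W

Sheathing layers in series; stud and cavity paths in parallel between them.
R_inner = 0.019/(0.636×9.11) = 0.003279 K/W
R_stud  = 0.15/(53×0.11×9.11) = 0.002824 K/W
R_cav   = 0.15/(0.0428×0.89×9.11) = 0.4323 K/W
1/R_core = 1/R_stud + 1/R_cav → R_core = 0.002806 K/W
R_outer = 0.025/(0.131×9.11) = 0.02095 K/W
R_total = 0.02703 K/W
Q = ΔT/R_total = 43/0.02703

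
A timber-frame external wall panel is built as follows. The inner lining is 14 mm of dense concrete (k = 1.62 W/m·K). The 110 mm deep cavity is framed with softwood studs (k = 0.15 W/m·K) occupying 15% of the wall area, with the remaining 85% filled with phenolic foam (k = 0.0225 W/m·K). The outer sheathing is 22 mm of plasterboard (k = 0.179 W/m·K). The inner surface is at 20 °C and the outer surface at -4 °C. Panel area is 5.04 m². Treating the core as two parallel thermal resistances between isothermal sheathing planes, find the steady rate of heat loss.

Sheathing layers in series; stud and cavity paths in parallel between them.
R_inner = 0.014/(1.62×5.04) = 0.001715 K/W
R_stud  = 0.11/(0.15×0.15×5.04) = 0.97 K/W
R_cav   = 0.11/(0.0225×0.85×5.04) = 1.141 K/W
1/R_core = 1/R_stud + 1/R_cav → R_core = 0.5243 K/W
R_outer = 0.022/(0.179×5.04) = 0.02439 K/W
R_total = 0.5504 K/W
Q = ΔT/R_total = 24/0.5504

Q ≈ 43.6 W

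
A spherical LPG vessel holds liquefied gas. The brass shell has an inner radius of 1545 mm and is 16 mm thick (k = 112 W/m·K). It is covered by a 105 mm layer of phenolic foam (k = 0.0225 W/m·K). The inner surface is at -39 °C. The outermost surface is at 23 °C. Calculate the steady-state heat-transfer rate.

Radial (spherical) resistances in series:
R_brass shell = (1/1.545 − 1/1.561)/(4π×112) = 4.714×10^-6 K/W
R_phenolic foam = (1/1.561 − 1/1.666)/(4π×0.0225) = 0.1428 K/W
R_total = 0.1428 K/W
Q = ΔT/R_total = 62/0.1428

Q ≈ 434 W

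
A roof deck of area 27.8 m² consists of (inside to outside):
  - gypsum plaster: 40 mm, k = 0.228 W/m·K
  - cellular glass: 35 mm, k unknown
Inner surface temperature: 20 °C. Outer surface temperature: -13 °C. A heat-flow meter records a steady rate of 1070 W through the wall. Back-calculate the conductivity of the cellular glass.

Series thermal resistances:
R_gypsum plaster = L/(kA) = 0.04/(0.228×27.8) = 0.006311 K/W
Sum of known resistances R_other = 0.006311 K/W
Total R = ΔT/Q = 33/1070 = 0.03084 K/W
R_cellular glass = R_total − R_other = 0.02453 K/W
k = L/(R·A) = 0.035/(0.02453×27.8)

k ≈ 0.0513 W/(m·K)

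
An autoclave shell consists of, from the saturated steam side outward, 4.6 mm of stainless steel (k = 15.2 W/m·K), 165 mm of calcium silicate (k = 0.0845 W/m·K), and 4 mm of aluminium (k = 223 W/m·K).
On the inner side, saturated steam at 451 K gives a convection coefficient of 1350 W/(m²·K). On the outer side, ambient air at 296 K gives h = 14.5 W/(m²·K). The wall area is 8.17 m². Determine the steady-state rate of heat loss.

Q ≈ 626 W

Treating each layer as a thermal resistance in series:
R_inner film = 1/(h_i·A) = 1/(1350×8.17) = 9.067×10^-5 K/W
R_stainless steel = L/(kA) = 0.0046/(15.2×8.17) = 3.704×10^-5 K/W
R_calcium silicate = L/(kA) = 0.165/(0.0845×8.17) = 0.239 K/W
R_aluminium = L/(kA) = 0.004/(223×8.17) = 2.195×10^-6 K/W
R_outer film = 1/(h_o·A) = 1/(14.5×8.17) = 0.008441 K/W
R_total = 0.2476 K/W
Q = ΔT / R_total = 155 / 0.2476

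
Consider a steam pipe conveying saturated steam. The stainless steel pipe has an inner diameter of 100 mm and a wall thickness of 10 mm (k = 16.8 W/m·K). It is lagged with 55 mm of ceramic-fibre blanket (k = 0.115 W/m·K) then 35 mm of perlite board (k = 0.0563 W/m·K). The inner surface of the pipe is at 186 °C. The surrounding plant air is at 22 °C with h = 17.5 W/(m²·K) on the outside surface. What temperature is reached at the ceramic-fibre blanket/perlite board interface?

T ≈ 99.7 °C

Radial resistances (cylindrical: R_cond = ln(r_o/r_i)/(2πkL), R_conv = 1/(h·2πrL)):
R_stainless steel pipe wall = ln(60/50)/(2π×16.8×1) = 0.001727 K/W
R_ceramic-fibre blanket = ln(115/60)/(2π×0.115×1) = 0.9004 K/W
R_perlite board = ln(150/115)/(2π×0.0563×1) = 0.7511 K/W
R_outer film = 1/(h_o·2πr_oL) = 1/(17.5×2π×0.15×1) = 0.06063 K/W
R_total = 1.714 K/W
Q = ΔT/R_total = 164/1.714
Q = 95.7 W/m
T_interface = T_inner − Q·ΣR(inner→interface) = 186 − 95.7×0.9021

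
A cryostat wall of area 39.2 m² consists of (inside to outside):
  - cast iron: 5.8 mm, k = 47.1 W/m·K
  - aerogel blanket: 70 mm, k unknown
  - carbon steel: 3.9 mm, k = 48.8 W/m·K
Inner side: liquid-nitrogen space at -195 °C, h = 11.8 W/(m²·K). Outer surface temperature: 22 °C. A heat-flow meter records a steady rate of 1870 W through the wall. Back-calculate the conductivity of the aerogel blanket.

Thermal resistances in series:
R_inner film = 1/(h_i·A) = 1/(11.8×39.2) = 0.002162 K/W
R_cast iron = L/(kA) = 0.0058/(47.1×39.2) = 3.141×10^-6 K/W
R_carbon steel = L/(kA) = 0.0039/(48.8×39.2) = 2.039×10^-6 K/W
Sum of known resistances R_other = 0.002167 K/W
Total R = ΔT/Q = 217/1870 = 0.116 K/W
R_aerogel blanket = R_total − R_other = 0.1139 K/W
k = L/(R·A) = 0.07/(0.1139×39.2)

k ≈ 0.0157 W/(m·K)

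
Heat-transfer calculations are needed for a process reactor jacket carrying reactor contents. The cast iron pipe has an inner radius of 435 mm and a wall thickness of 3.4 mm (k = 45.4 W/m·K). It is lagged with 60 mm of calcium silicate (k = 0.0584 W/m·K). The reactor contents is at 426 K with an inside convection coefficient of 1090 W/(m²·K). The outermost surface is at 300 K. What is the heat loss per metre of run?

q′ ≈ 360 W/m

Radial resistances (cylindrical: R_cond = ln(r_o/r_i)/(2πkL), R_conv = 1/(h·2πrL)):
R_inner film = 1/(h_i·2πr₁L) = 1/(1090×2π×0.435×1) = 3.357×10^-4 K/W
R_cast iron pipe wall = ln(438.4/435)/(2π×45.4×1) = 2.729×10^-5 K/W
R_calcium silicate = ln(498.4/438.4)/(2π×0.0584×1) = 0.3496 K/W
R_total = 0.3499 K/W
Q = ΔT/R_total = 126/0.3499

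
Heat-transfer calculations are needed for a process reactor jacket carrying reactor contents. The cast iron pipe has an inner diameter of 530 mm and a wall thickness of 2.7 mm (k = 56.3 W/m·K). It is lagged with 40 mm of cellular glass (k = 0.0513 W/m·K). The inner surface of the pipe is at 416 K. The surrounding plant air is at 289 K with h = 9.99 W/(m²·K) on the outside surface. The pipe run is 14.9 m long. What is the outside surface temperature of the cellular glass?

Radial resistances (cylindrical: R_cond = ln(r_o/r_i)/(2πkL), R_conv = 1/(h·2πrL)):
R_cast iron pipe wall = ln(267.7/265)/(2π×56.3×14.9) = 1.923×10^-6 K/W
R_cellular glass = ln(307.7/267.7)/(2π×0.0513×14.9) = 0.029 K/W
R_outer film = 1/(h_o·2πr_oL) = 1/(9.99×2π×0.3077×14.9) = 0.003475 K/W
R_total = 0.03247 K/W
Q = ΔT/R_total = 127/0.03247
Q = 3910 W
T_interface = T_inner − Q·ΣR(inner→interface) = 416 − 3910×0.029

T ≈ 303 K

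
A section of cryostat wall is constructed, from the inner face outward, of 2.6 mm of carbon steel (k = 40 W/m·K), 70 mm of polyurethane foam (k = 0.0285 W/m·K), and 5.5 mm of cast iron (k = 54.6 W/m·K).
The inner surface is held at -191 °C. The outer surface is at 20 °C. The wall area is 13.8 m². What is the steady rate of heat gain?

Treating each layer as a thermal resistance in series:
R_carbon steel = L/(kA) = 0.0026/(40×13.8) = 4.71×10^-6 K/W
R_polyurethane foam = L/(kA) = 0.07/(0.0285×13.8) = 0.178 K/W
R_cast iron = L/(kA) = 0.0055/(54.6×13.8) = 7.299×10^-6 K/W
R_total = 0.178 K/W
Q = ΔT / R_total = 211 / 0.178

Q ≈ 1190 W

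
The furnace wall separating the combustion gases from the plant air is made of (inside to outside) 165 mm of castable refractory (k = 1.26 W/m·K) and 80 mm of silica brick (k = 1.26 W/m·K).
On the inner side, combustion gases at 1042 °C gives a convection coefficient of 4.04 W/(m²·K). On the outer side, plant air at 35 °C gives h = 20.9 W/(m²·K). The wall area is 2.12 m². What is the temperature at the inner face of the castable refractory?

Model the wall as resistances in series:
R_inner film = 1/(h_i·A) = 1/(4.04×2.12) = 0.1168 K/W
R_castable refractory = L/(kA) = 0.165/(1.26×2.12) = 0.06177 K/W
R_silica brick = L/(kA) = 0.08/(1.26×2.12) = 0.02995 K/W
R_outer film = 1/(h_o·A) = 1/(20.9×2.12) = 0.02257 K/W
R_total = 0.231 K/W;  Q = ΔT/R_total = 1007/0.231 = 4358 W
T_interface = T_inner − Q·ΣR(inner→interface) = 1042 − 4360×0.1168

T ≈ 533 °C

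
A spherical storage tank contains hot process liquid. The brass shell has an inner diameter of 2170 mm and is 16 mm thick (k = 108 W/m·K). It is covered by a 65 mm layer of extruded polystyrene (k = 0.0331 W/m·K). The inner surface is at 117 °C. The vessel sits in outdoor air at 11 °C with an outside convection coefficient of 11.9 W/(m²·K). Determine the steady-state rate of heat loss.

For a spherical shell R = (1/r₁ − 1/r₂)/(4πk); film R = 1/(h·4πr²). In series:
R_brass shell = (1/1.085 − 1/1.101)/(4π×108) = 9.869×10^-6 K/W
R_extruded polystyrene = (1/1.101 − 1/1.166)/(4π×0.0331) = 0.1217 K/W
R_outer film = 1/(h·4πr_o²) = 1/(11.9×4π×1.166²) = 0.004919 K/W
R_total = 0.1267 K/W
Q = ΔT/R_total = 106/0.1267

Q ≈ 837 W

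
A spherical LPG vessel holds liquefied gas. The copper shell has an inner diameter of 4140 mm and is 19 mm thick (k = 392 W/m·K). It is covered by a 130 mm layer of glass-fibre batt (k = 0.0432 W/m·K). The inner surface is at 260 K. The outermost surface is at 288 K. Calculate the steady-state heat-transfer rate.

Q ≈ 542 W

For a spherical shell R = (1/r₁ − 1/r₂)/(4πk); film R = 1/(h·4πr²). In series:
R_copper shell = (1/2.07 − 1/2.089)/(4π×392) = 8.92×10^-7 K/W
R_glass-fibre batt = (1/2.089 − 1/2.219)/(4π×0.0432) = 0.05166 K/W
R_total = 0.05166 K/W
Q = ΔT/R_total = 28/0.05166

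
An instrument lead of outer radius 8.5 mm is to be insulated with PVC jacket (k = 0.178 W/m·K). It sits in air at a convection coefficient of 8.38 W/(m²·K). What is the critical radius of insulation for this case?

r_cr ≈ 21.2 mm

For a cylinder r_cr = k/h = 0.178/8.38
r_cr = 21.2 mm; since the bare radius (8.5 mm) is below r_cr, adding a thin layer of insulation will *increase* heat loss.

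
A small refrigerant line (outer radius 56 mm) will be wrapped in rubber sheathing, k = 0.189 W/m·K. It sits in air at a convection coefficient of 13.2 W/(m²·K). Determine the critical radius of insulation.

r_cr ≈ 14.3 mm

For a cylinder r_cr = k/h = 0.189/13.2
r_cr = 14.3 mm; since the bare radius (56 mm) is above r_cr, any added insulation will reduce heat loss.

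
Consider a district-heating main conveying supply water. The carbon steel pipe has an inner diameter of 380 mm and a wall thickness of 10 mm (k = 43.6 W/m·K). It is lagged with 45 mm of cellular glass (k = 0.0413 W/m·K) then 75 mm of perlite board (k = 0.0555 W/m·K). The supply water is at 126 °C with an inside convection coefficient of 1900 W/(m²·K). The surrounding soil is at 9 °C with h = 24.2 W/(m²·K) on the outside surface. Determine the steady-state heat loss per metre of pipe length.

Radial resistances (cylindrical: R_cond = ln(r_o/r_i)/(2πkL), R_conv = 1/(h·2πrL)):
R_inner film = 1/(h_i·2πr₁L) = 1/(1900×2π×0.19×1) = 4.409×10^-4 K/W
R_carbon steel pipe wall = ln(200/190)/(2π×43.6×1) = 1.872×10^-4 K/W
R_cellular glass = ln(245/200)/(2π×0.0413×1) = 0.7821 K/W
R_perlite board = ln(320/245)/(2π×0.0555×1) = 0.7658 K/W
R_outer film = 1/(h_o·2πr_oL) = 1/(24.2×2π×0.32×1) = 0.02055 K/W
R_total = 1.569 K/W
Q = ΔT/R_total = 117/1.569

q′ ≈ 74.6 W/m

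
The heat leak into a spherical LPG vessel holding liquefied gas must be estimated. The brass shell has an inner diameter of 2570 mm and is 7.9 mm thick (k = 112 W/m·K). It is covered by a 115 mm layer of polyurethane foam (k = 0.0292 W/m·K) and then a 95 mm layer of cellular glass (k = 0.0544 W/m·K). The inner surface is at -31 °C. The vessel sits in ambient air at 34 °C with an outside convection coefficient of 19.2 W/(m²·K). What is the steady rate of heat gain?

Q ≈ 271 W

Radial (spherical) resistances in series:
R_brass shell = (1/1.285 − 1/1.2929)/(4π×112) = 3.379×10^-6 K/W
R_polyurethane foam = (1/1.2929 − 1/1.4079)/(4π×0.0292) = 0.1722 K/W
R_cellular glass = (1/1.4079 − 1/1.5029)/(4π×0.0544) = 0.06568 K/W
R_outer film = 1/(h·4πr_o²) = 1/(19.2×4π×1.5029²) = 0.001835 K/W
R_total = 0.2397 K/W
Q = ΔT/R_total = 65/0.2397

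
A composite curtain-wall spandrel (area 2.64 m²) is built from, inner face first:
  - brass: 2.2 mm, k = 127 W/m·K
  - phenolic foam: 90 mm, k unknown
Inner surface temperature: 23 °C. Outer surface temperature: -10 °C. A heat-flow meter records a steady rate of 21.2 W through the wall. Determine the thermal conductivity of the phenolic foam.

Model the wall as resistances in series:
R_brass = L/(kA) = 0.0022/(127×2.64) = 6.562×10^-6 K/W
Sum of known resistances R_other = 6.562×10^-6 K/W
Total R = ΔT/Q = 33/21.2 = 1.557 K/W
R_phenolic foam = R_total − R_other = 1.557 K/W
k = L/(R·A) = 0.09/(1.557×2.64)

k ≈ 0.0219 W/(m·K)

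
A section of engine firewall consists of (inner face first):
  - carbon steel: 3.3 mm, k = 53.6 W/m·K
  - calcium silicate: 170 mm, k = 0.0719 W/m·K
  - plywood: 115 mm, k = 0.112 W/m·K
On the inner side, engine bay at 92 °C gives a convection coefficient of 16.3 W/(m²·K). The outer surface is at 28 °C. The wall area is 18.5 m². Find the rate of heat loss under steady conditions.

Using the resistance-network approach (series):
R_inner film = 1/(h_i·A) = 1/(16.3×18.5) = 0.003316 K/W
R_carbon steel = L/(kA) = 0.0033/(53.6×18.5) = 3.328×10^-6 K/W
R_calcium silicate = L/(kA) = 0.17/(0.0719×18.5) = 0.1278 K/W
R_plywood = L/(kA) = 0.115/(0.112×18.5) = 0.0555 K/W
R_total = 0.1866 K/W
Q = ΔT / R_total = 64 / 0.1866

Q ≈ 343 W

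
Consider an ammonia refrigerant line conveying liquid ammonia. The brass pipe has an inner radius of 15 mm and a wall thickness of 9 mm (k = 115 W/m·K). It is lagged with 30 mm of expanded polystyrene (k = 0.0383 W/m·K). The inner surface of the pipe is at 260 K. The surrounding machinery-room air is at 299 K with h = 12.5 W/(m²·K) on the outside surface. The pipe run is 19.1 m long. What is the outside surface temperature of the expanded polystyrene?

Cylindrical conduction, so R = ln(r₂/r₁)/(2πkL) per layer, in series:
R_brass pipe wall = ln(24/15)/(2π×115×19.1) = 3.406×10^-5 K/W
R_expanded polystyrene = ln(54/24)/(2π×0.0383×19.1) = 0.1764 K/W
R_outer film = 1/(h_o·2πr_oL) = 1/(12.5×2π×0.054×19.1) = 0.01234 K/W
R_total = 0.1888 K/W
Q = ΔT/R_total = 39/0.1888
Q = 207 W
T_interface = T_inner + Q·ΣR(inner→interface) = 260 + 207×0.1765

T ≈ 296 K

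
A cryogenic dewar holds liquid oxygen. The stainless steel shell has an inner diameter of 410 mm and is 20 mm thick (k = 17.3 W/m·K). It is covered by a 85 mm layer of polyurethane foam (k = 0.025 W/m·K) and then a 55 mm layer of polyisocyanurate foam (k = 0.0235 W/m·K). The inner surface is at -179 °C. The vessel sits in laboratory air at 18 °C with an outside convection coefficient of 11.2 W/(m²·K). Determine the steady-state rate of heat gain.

Q ≈ 35.3 W

Spherical conduction: R = (1/r_in − 1/r_out)/(4πk) per layer; series-sum.
R_stainless steel shell = (1/0.205 − 1/0.225)/(4π×17.3) = 0.001995 K/W
R_polyurethane foam = (1/0.225 − 1/0.31)/(4π×0.025) = 3.879 K/W
R_polyisocyanurate foam = (1/0.31 − 1/0.365)/(4π×0.0235) = 1.646 K/W
R_outer film = 1/(h·4πr_o²) = 1/(11.2×4π×0.365²) = 0.05333 K/W
R_total = 5.58 K/W
Q = ΔT/R_total = 197/5.58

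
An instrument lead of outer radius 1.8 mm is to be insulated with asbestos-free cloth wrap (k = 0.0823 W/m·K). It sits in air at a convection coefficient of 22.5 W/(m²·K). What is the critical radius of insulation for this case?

For a cylinder r_cr = k/h = 0.0823/22.5
r_cr = 3.66 mm; since the bare radius (1.8 mm) is below r_cr, adding a thin layer of insulation will *increase* heat loss.

r_cr ≈ 3.66 mm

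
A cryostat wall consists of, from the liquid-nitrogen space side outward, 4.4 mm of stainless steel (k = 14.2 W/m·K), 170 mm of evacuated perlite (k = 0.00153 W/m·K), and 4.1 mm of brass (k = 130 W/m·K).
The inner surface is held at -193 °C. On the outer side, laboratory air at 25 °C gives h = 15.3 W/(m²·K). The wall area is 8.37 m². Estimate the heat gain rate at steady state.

Q ≈ 16.4 W

Treating each layer as a thermal resistance in series:
R_stainless steel = L/(kA) = 0.0044/(14.2×8.37) = 3.702×10^-5 K/W
R_evacuated perlite = L/(kA) = 0.17/(0.00153×8.37) = 13.27 K/W
R_brass = L/(kA) = 0.0041/(130×8.37) = 3.768×10^-6 K/W
R_outer film = 1/(h_o·A) = 1/(15.3×8.37) = 0.007809 K/W
R_total = 13.28 K/W
Q = ΔT / R_total = 218 / 13.28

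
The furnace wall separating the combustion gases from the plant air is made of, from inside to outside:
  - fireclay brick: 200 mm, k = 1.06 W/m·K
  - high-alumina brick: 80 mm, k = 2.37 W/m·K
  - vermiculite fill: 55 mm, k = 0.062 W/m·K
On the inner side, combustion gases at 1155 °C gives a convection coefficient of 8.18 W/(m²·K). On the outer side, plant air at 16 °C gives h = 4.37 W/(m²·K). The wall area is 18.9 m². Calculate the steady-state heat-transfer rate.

Treating each layer as a thermal resistance in series:
R_inner film = 1/(h_i·A) = 1/(8.18×18.9) = 0.006468 K/W
R_fireclay brick = L/(kA) = 0.2/(1.06×18.9) = 0.009983 K/W
R_high-alumina brick = L/(kA) = 0.08/(2.37×18.9) = 0.001786 K/W
R_vermiculite fill = L/(kA) = 0.055/(0.062×18.9) = 0.04694 K/W
R_outer film = 1/(h_o·A) = 1/(4.37×18.9) = 0.01211 K/W
R_total = 0.07728 K/W
Q = ΔT / R_total = 1139 / 0.07728

Q ≈ 14700 W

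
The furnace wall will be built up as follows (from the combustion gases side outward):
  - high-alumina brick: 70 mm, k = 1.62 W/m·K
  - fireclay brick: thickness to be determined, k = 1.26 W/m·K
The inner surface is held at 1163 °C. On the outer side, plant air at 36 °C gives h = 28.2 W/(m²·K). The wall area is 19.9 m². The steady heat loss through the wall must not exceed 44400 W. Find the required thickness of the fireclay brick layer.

L ≈ 537 mm

Model the wall as resistances in series:
R_high-alumina brick = L/(kA) = 0.07/(1.62×19.9) = 0.002171 K/W
R_outer film = 1/(h_o·A) = 1/(28.2×19.9) = 0.001782 K/W
Sum of the known resistances R_other = 0.003953 K/W
Required total resistance R_tot = ΔT/Q_allow = 1127/44400 = 0.02538 K/W
R_fireclay brick = R_tot − R_other = 0.02143 K/W
L = R·k·A = 0.02143×1.26×19.9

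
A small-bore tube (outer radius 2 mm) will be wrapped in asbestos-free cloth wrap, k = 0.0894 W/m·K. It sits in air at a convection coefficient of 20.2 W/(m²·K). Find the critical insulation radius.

For a cylinder r_cr = k/h = 0.0894/20.2
r_cr = 4.43 mm; since the bare radius (2 mm) is below r_cr, adding a thin layer of insulation will *increase* heat loss.

r_cr ≈ 4.43 mm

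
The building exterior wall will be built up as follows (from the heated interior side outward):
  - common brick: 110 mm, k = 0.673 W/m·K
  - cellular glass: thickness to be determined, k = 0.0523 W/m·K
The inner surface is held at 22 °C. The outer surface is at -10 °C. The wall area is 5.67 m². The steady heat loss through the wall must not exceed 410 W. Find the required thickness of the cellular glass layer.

Treating each layer as a thermal resistance in series:
R_common brick = L/(kA) = 0.11/(0.673×5.67) = 0.02883 K/W
Sum of the known resistances R_other = 0.02883 K/W
Required total resistance R_tot = ΔT/Q_allow = 32/410 = 0.07805 K/W
R_cellular glass = R_tot − R_other = 0.04922 K/W
L = R·k·A = 0.04922×0.0523×5.67

L ≈ 14.6 mm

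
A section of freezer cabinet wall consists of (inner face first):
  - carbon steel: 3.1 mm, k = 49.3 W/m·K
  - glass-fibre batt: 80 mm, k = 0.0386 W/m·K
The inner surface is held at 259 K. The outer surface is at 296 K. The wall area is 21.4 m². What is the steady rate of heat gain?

Model the wall as resistances in series:
R_carbon steel = L/(kA) = 0.0031/(49.3×21.4) = 2.938×10^-6 K/W
R_glass-fibre batt = L/(kA) = 0.08/(0.0386×21.4) = 0.09685 K/W
R_total = 0.09685 K/W
Q = ΔT / R_total = 37 / 0.09685

Q ≈ 382 W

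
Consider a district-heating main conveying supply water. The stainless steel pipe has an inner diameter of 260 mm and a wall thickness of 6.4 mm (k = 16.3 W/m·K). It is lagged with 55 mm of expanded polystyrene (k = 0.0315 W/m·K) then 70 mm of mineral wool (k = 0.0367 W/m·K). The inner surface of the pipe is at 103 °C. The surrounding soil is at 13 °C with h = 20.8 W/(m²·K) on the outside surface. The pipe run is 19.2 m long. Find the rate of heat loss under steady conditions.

Q ≈ 559 W

For a radial system each layer contributes R = ln(r_out/r_in)/(2πkL); films add R = 1/(hA).
R_stainless steel pipe wall = ln(136.4/130)/(2π×16.3×19.2) = 2.444×10^-5 K/W
R_expanded polystyrene = ln(191.4/136.4)/(2π×0.0315×19.2) = 0.08915 K/W
R_mineral wool = ln(261.4/191.4)/(2π×0.0367×19.2) = 0.0704 K/W
R_outer film = 1/(h_o·2πr_oL) = 1/(20.8×2π×0.2614×19.2) = 0.001525 K/W
R_total = 0.1611 K/W
Q = ΔT/R_total = 90/0.1611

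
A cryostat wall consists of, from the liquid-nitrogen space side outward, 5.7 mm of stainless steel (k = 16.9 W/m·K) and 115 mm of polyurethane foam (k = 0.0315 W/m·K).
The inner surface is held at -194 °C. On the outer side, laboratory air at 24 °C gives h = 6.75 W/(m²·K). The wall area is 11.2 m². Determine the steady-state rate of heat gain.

Q ≈ 643 W

Series thermal resistances:
R_stainless steel = L/(kA) = 0.0057/(16.9×11.2) = 3.011×10^-5 K/W
R_polyurethane foam = L/(kA) = 0.115/(0.0315×11.2) = 0.326 K/W
R_outer film = 1/(h_o·A) = 1/(6.75×11.2) = 0.01323 K/W
R_total = 0.3392 K/W
Q = ΔT / R_total = 218 / 0.3392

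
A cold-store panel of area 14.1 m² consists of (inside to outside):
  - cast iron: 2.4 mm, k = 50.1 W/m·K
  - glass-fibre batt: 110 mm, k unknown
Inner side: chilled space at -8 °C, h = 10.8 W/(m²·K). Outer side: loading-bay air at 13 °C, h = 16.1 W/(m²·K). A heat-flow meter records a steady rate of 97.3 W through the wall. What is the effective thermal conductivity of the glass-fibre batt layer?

Treating each layer as a thermal resistance in series:
R_inner film = 1/(h_i·A) = 1/(10.8×14.1) = 0.006567 K/W
R_cast iron = L/(kA) = 0.0024/(50.1×14.1) = 3.397×10^-6 K/W
R_outer film = 1/(h_o·A) = 1/(16.1×14.1) = 0.004405 K/W
Sum of known resistances R_other = 0.01098 K/W
Total R = ΔT/Q = 21/97.3 = 0.2158 K/W
R_glass-fibre batt = R_total − R_other = 0.2049 K/W
k = L/(R·A) = 0.11/(0.2049×14.1)

k ≈ 0.0381 W/(m·K)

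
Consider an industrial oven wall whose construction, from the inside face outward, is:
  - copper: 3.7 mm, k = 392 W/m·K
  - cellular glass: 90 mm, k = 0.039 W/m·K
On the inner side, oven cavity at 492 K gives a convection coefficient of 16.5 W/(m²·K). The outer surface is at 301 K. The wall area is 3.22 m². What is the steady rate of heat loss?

Thermal resistances in series:
R_inner film = 1/(h_i·A) = 1/(16.5×3.22) = 0.01882 K/W
R_copper = L/(kA) = 0.0037/(392×3.22) = 2.931×10^-6 K/W
R_cellular glass = L/(kA) = 0.09/(0.039×3.22) = 0.7167 K/W
R_total = 0.7355 K/W
Q = ΔT / R_total = 191 / 0.7355

Q ≈ 260 W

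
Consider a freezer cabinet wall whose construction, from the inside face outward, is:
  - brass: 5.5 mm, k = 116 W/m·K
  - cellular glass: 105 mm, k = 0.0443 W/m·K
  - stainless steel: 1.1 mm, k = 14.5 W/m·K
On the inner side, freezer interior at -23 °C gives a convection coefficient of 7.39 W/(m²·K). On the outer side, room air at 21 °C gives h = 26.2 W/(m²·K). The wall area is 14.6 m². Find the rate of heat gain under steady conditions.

Series thermal resistances:
R_inner film = 1/(h_i·A) = 1/(7.39×14.6) = 0.009268 K/W
R_brass = L/(kA) = 0.0055/(116×14.6) = 3.248×10^-6 K/W
R_cellular glass = L/(kA) = 0.105/(0.0443×14.6) = 0.1623 K/W
R_stainless steel = L/(kA) = 0.0011/(14.5×14.6) = 5.196×10^-6 K/W
R_outer film = 1/(h_o·A) = 1/(26.2×14.6) = 0.002614 K/W
R_total = 0.1742 K/W
Q = ΔT / R_total = 44 / 0.1742

Q ≈ 253 W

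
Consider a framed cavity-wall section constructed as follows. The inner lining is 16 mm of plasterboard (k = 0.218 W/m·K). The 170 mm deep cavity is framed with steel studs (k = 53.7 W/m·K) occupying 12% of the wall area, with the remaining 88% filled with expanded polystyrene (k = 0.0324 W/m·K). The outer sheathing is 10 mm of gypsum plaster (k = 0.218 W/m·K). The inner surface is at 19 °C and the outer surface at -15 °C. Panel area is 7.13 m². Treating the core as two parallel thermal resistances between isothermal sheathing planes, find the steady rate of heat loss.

Q ≈ 1670 W

Sheathing layers in series; stud and cavity paths in parallel between them.
R_inner = 0.016/(0.218×7.13) = 0.01029 K/W
R_stud  = 0.17/(53.7×0.12×7.13) = 0.0037 K/W
R_cav   = 0.17/(0.0324×0.88×7.13) = 0.8362 K/W
1/R_core = 1/R_stud + 1/R_cav → R_core = 0.003684 K/W
R_outer = 0.01/(0.218×7.13) = 0.006434 K/W
R_total = 0.02041 K/W
Q = ΔT/R_total = 34/0.02041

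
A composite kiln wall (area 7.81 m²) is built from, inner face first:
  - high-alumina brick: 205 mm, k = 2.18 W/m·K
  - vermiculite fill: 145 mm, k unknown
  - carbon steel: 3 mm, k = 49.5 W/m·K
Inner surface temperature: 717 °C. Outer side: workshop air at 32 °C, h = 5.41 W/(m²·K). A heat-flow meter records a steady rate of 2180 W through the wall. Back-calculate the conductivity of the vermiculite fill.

Thermal resistances in series:
R_high-alumina brick = L/(kA) = 0.205/(2.18×7.81) = 0.01204 K/W
R_carbon steel = L/(kA) = 0.003/(49.5×7.81) = 7.76×10^-6 K/W
R_outer film = 1/(h_o·A) = 1/(5.41×7.81) = 0.02367 K/W
Sum of known resistances R_other = 0.03572 K/W
Total R = ΔT/Q = 685/2180 = 0.3142 K/W
R_vermiculite fill = R_total − R_other = 0.2785 K/W
k = L/(R·A) = 0.145/(0.2785×7.81)

k ≈ 0.0667 W/(m·K)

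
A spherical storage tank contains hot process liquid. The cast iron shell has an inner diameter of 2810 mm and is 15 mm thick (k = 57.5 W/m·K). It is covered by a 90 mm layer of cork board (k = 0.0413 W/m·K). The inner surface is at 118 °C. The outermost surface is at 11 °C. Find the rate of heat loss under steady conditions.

Q ≈ 1320 W

Radial (spherical) resistances in series:
R_cast iron shell = (1/1.405 − 1/1.42)/(4π×57.5) = 1.041×10^-5 K/W
R_cork board = (1/1.42 − 1/1.51)/(4π×0.0413) = 0.08088 K/W
R_total = 0.08089 K/W
Q = ΔT/R_total = 107/0.08089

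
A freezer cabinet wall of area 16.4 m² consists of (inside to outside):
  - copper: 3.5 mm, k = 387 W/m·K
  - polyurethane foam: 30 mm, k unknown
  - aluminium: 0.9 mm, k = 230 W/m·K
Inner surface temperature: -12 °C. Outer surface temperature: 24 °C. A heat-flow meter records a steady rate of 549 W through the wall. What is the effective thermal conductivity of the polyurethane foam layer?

k ≈ 0.0279 W/(m·K)

Series thermal resistances:
R_copper = L/(kA) = 0.0035/(387×16.4) = 5.515×10^-7 K/W
R_aluminium = L/(kA) = 0.0009/(230×16.4) = 2.386×10^-7 K/W
Sum of known resistances R_other = 7.901×10^-7 K/W
Total R = ΔT/Q = 36/549 = 0.06557 K/W
R_polyurethane foam = R_total − R_other = 0.06557 K/W
k = L/(R·A) = 0.03/(0.06557×16.4)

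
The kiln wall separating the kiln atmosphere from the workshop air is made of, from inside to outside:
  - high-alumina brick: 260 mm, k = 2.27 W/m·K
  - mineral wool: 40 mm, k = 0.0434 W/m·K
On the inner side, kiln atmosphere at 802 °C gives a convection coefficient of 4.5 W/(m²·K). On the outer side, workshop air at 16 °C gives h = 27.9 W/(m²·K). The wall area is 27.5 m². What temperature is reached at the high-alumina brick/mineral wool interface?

Treating each layer as a thermal resistance in series:
R_inner film = 1/(h_i·A) = 1/(4.5×27.5) = 0.008081 K/W
R_high-alumina brick = L/(kA) = 0.26/(2.27×27.5) = 0.004165 K/W
R_mineral wool = L/(kA) = 0.04/(0.0434×27.5) = 0.03351 K/W
R_outer film = 1/(h_o·A) = 1/(27.9×27.5) = 0.001303 K/W
R_total = 0.04706 K/W;  Q = ΔT/R_total = 786/0.04706 = 16700 W
T_interface = T_inner − Q·ΣR(inner→interface) = 802 − 16700×0.01225

T ≈ 597 °C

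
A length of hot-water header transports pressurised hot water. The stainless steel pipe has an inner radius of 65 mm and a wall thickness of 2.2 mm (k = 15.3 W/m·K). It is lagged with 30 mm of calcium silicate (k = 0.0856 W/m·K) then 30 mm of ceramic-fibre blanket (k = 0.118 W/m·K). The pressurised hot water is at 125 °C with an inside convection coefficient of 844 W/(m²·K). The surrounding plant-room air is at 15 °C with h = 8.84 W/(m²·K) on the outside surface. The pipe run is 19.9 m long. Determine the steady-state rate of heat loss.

Cylindrical conduction, so R = ln(r₂/r₁)/(2πkL) per layer, in series:
R_inner film = 1/(h_i·2πr₁L) = 1/(844×2π×0.065×19.9) = 1.458×10^-4 K/W
R_stainless steel pipe wall = ln(67.2/65)/(2π×15.3×19.9) = 1.74×10^-5 K/W
R_calcium silicate = ln(97.2/67.2)/(2π×0.0856×19.9) = 0.03449 K/W
R_ceramic-fibre blanket = ln(127.2/97.2)/(2π×0.118×19.9) = 0.01823 K/W
R_outer film = 1/(h_o·2πr_oL) = 1/(8.84×2π×0.1272×19.9) = 0.007113 K/W
R_total = 0.05999 K/W
Q = ΔT/R_total = 110/0.05999

Q ≈ 1830 W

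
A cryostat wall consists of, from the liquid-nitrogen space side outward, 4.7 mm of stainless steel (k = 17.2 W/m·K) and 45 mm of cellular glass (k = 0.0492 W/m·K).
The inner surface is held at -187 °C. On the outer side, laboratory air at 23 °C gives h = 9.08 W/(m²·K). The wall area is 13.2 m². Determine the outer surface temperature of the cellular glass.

T ≈ 0.437 °C

Thermal resistances in series:
R_stainless steel = L/(kA) = 0.0047/(17.2×13.2) = 2.07×10^-5 K/W
R_cellular glass = L/(kA) = 0.045/(0.0492×13.2) = 0.06929 K/W
R_outer film = 1/(h_o·A) = 1/(9.08×13.2) = 0.008343 K/W
R_total = 0.07765 K/W;  Q = ΔT/R_total = 210/0.07765 = 2704 W
T_interface = T_inner + Q·ΣR(inner→interface) = -187 + 2700×0.06931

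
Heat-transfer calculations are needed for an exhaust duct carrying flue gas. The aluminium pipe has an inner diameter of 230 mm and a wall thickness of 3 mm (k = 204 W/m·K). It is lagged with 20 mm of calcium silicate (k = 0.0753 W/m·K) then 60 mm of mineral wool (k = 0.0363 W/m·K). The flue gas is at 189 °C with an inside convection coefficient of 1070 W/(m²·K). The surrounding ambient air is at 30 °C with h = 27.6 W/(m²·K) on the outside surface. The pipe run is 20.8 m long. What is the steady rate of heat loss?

Q ≈ 1700 W

Cylindrical conduction, so R = ln(r₂/r₁)/(2πkL) per layer, in series:
R_inner film = 1/(h_i·2πr₁L) = 1/(1070×2π×0.115×20.8) = 6.218×10^-5 K/W
R_aluminium pipe wall = ln(118/115)/(2π×204×20.8) = 9.659×10^-7 K/W
R_calcium silicate = ln(138/118)/(2π×0.0753×20.8) = 0.01591 K/W
R_mineral wool = ln(198/138)/(2π×0.0363×20.8) = 0.0761 K/W
R_outer film = 1/(h_o·2πr_oL) = 1/(27.6×2π×0.198×20.8) = 0.0014 K/W
R_total = 0.09347 K/W
Q = ΔT/R_total = 159/0.09347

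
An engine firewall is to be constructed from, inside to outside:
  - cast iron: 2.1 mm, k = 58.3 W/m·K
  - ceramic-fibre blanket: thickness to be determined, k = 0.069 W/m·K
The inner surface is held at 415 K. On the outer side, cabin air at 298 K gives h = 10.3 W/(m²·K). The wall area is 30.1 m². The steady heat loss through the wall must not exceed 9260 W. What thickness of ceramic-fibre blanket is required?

Series thermal resistances:
R_cast iron = L/(kA) = 0.0021/(58.3×30.1) = 1.197×10^-6 K/W
R_outer film = 1/(h_o·A) = 1/(10.3×30.1) = 0.003225 K/W
Sum of the known resistances R_other = 0.003227 K/W
Required total resistance R_tot = ΔT/Q_allow = 117/9260 = 0.01263 K/W
R_ceramic-fibre blanket = R_tot − R_other = 0.009408 K/W
L = R·k·A = 0.009408×0.069×30.1

L ≈ 19.5 mm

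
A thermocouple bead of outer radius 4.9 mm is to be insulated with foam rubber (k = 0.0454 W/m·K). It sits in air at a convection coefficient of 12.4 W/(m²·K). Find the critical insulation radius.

r_cr ≈ 7.32 mm

For a sphere r_cr = 2k/h = 2×0.0454/12.4
r_cr = 7.32 mm; since the bare radius (4.9 mm) is below r_cr, adding a thin layer of insulation will *increase* heat loss.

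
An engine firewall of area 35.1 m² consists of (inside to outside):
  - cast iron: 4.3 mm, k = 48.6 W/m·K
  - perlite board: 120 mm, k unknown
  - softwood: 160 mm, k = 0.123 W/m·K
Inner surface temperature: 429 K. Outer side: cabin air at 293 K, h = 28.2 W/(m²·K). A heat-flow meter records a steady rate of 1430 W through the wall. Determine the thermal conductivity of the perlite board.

k ≈ 0.0599 W/(m·K)

Using the resistance-network approach (series):
R_cast iron = L/(kA) = 0.0043/(48.6×35.1) = 2.521×10^-6 K/W
R_softwood = L/(kA) = 0.16/(0.123×35.1) = 0.03706 K/W
R_outer film = 1/(h_o·A) = 1/(28.2×35.1) = 0.00101 K/W
Sum of known resistances R_other = 0.03807 K/W
Total R = ΔT/Q = 136/1430 = 0.0951 K/W
R_perlite board = R_total − R_other = 0.05703 K/W
k = L/(R·A) = 0.12/(0.05703×35.1)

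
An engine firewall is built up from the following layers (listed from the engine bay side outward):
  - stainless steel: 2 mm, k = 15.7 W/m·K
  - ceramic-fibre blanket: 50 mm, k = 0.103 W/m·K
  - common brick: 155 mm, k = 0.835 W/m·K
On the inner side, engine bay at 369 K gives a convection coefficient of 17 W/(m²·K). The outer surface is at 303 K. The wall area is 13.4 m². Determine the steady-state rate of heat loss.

Treating each layer as a thermal resistance in series:
R_inner film = 1/(h_i·A) = 1/(17×13.4) = 0.00439 K/W
R_stainless steel = L/(kA) = 0.002/(15.7×13.4) = 9.507×10^-6 K/W
R_ceramic-fibre blanket = L/(kA) = 0.05/(0.103×13.4) = 0.03623 K/W
R_common brick = L/(kA) = 0.155/(0.835×13.4) = 0.01385 K/W
R_total = 0.05448 K/W
Q = ΔT / R_total = 66 / 0.05448

Q ≈ 1210 W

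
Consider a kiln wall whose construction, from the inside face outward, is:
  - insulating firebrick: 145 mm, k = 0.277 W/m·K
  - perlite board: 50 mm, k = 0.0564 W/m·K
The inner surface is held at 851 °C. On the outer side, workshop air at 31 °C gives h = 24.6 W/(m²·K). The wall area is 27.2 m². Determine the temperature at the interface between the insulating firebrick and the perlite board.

T ≈ 555 °C

Model the wall as resistances in series:
R_insulating firebrick = L/(kA) = 0.145/(0.277×27.2) = 0.01925 K/W
R_perlite board = L/(kA) = 0.05/(0.0564×27.2) = 0.03259 K/W
R_outer film = 1/(h_o·A) = 1/(24.6×27.2) = 0.001495 K/W
R_total = 0.05333 K/W;  Q = ΔT/R_total = 820/0.05333 = 15380 W
T_interface = T_inner − Q·ΣR(inner→interface) = 851 − 15400×0.01925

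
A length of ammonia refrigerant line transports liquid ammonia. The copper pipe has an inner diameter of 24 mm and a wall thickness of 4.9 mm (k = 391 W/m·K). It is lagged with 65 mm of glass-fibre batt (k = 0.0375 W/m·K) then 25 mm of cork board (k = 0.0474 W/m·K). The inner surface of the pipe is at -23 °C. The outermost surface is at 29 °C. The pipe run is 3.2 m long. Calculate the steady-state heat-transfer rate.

For a radial system each layer contributes R = ln(r_out/r_in)/(2πkL); films add R = 1/(hA).
R_copper pipe wall = ln(16.9/12)/(2π×391×3.2) = 4.355×10^-5 K/W
R_glass-fibre batt = ln(81.9/16.9)/(2π×0.0375×3.2) = 2.093 K/W
R_cork board = ln(106.9/81.9)/(2π×0.0474×3.2) = 0.2795 K/W
R_total = 2.373 K/W
Q = ΔT/R_total = 52/2.373

Q ≈ 21.9 W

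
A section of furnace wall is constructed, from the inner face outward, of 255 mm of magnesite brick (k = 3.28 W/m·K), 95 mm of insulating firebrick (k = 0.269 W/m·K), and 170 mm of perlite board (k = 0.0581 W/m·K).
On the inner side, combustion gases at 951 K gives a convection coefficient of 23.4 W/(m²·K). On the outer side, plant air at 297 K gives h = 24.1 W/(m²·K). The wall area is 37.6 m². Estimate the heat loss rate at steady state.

Q ≈ 7150 W

Model the wall as resistances in series:
R_inner film = 1/(h_i·A) = 1/(23.4×37.6) = 0.001137 K/W
R_magnesite brick = L/(kA) = 0.255/(3.28×37.6) = 0.002068 K/W
R_insulating firebrick = L/(kA) = 0.095/(0.269×37.6) = 0.009393 K/W
R_perlite board = L/(kA) = 0.17/(0.0581×37.6) = 0.07782 K/W
R_outer film = 1/(h_o·A) = 1/(24.1×37.6) = 0.001104 K/W
R_total = 0.09152 K/W
Q = ΔT / R_total = 654 / 0.09152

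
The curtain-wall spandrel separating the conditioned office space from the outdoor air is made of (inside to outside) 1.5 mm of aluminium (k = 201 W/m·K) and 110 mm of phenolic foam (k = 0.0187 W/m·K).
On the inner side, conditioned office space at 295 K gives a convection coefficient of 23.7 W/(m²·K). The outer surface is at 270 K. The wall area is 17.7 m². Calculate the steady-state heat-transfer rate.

Q ≈ 74.7 W

Using the resistance-network approach (series):
R_inner film = 1/(h_i·A) = 1/(23.7×17.7) = 0.002384 K/W
R_aluminium = L/(kA) = 0.0015/(201×17.7) = 4.216×10^-7 K/W
R_phenolic foam = L/(kA) = 0.11/(0.0187×17.7) = 0.3323 K/W
R_total = 0.3347 K/W
Q = ΔT / R_total = 25 / 0.3347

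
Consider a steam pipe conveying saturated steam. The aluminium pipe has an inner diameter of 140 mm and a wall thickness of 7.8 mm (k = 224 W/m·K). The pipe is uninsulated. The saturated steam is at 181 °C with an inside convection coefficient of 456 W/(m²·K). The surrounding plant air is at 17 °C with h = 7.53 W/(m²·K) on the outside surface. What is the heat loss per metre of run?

q′ ≈ 593 W/m

Radial resistances (cylindrical: R_cond = ln(r_o/r_i)/(2πkL), R_conv = 1/(h·2πrL)):
R_inner film = 1/(h_i·2πr₁L) = 1/(456×2π×0.07×1) = 0.004986 K/W
R_aluminium pipe wall = ln(77.8/70)/(2π×224×1) = 7.506×10^-5 K/W
R_outer film = 1/(h_o·2πr_oL) = 1/(7.53×2π×0.0778×1) = 0.2717 K/W
R_total = 0.2767 K/W
Q = ΔT/R_total = 164/0.2767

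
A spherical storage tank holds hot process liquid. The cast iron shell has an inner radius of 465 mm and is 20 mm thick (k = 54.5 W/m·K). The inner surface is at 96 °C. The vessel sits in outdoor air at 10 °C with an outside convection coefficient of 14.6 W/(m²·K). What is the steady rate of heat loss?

Q ≈ 3690 W

Each spherical layer contributes R = (1/r_i − 1/r_o)/(4πk):
R_cast iron shell = (1/0.465 − 1/0.485)/(4π×54.5) = 1.295×10^-4 K/W
R_outer film = 1/(h·4πr_o²) = 1/(14.6×4π×0.485²) = 0.02317 K/W
R_total = 0.0233 K/W
Q = ΔT/R_total = 86/0.0233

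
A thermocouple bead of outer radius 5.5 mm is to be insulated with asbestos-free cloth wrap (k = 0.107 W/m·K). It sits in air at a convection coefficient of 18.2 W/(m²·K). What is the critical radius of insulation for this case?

r_cr ≈ 11.8 mm

For a sphere r_cr = 2k/h = 2×0.107/18.2
r_cr = 11.8 mm; since the bare radius (5.5 mm) is below r_cr, adding a thin layer of insulation will *increase* heat loss.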